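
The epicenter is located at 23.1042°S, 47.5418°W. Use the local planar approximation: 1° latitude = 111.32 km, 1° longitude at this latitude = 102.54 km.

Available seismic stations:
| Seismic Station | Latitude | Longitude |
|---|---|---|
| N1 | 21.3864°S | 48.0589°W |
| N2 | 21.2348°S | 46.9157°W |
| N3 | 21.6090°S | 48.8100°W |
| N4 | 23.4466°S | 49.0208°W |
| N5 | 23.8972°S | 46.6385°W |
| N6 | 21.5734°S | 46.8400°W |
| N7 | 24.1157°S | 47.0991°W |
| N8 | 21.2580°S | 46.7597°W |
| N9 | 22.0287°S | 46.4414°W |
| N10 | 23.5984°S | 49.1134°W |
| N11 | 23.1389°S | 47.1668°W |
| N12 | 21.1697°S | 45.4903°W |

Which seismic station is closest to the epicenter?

N11

Distances from 23.1042°S, 47.5418°W:
N1: √((1.7178·111.32)² + (-0.5171·102.54)²) = √(36567.190320 + 2811.484553) = 198.4406 km
N2: √((1.8694·111.32)² + (0.6261·102.54)²) = √(43306.279252 + 4121.677750) = 217.7796 km
N3: √((1.4952·111.32)² + (-1.2682·102.54)²) = √(27704.159064 + 16910.720980) = 211.2223 km
N4: √((-0.3424·111.32)² + (-1.4790·102.54)²) = √(1452.827017 + 22999.742522) = 156.3732 km
N5: √((-0.7930·111.32)² + (0.9033·102.54)²) = √(7792.786356 + 8579.276141) = 127.9534 km
N6: √((1.5308·111.32)² + (0.7018·102.54)²) = √(29039.110040 + 5178.611769) = 184.9803 km
N7: √((-1.0115·111.32)² + (0.4427·102.54)²) = √(12678.800536 + 2060.656817) = 121.4062 km
N8: √((1.8462·111.32)² + (0.7821·102.54)²) = √(42238.052784 + 6431.484066) = 220.6117 km
N9: √((1.0755·111.32)² + (1.1004·102.54)²) = √(14333.994212 + 12731.740836) = 164.5167 km
N10: √((-0.4942·111.32)² + (-1.5716·102.54)²) = √(3026.578046 + 25969.923271) = 170.2836 km
N11: √((-0.0347·111.32)² + (0.3750·102.54)²) = √(14.921255 + 1478.594756) = 38.6460 km
N12: √((1.9345·111.32)² + (2.0515·102.54)²) = √(46374.993680 + 44251.670384) = 301.0426 km
Minimum: N11 at 38.6460 km.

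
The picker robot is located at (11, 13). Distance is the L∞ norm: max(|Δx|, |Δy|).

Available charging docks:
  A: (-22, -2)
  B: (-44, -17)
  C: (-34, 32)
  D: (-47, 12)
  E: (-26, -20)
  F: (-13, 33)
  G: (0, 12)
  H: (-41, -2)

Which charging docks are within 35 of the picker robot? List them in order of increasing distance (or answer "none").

G, F, A

Distances from (11, 13):
A: 33
B: 55
C: 45
D: 58
E: 37
F: 24
G: 11
H: 52
Threshold 35: G (11), F (24), A (33) are within range.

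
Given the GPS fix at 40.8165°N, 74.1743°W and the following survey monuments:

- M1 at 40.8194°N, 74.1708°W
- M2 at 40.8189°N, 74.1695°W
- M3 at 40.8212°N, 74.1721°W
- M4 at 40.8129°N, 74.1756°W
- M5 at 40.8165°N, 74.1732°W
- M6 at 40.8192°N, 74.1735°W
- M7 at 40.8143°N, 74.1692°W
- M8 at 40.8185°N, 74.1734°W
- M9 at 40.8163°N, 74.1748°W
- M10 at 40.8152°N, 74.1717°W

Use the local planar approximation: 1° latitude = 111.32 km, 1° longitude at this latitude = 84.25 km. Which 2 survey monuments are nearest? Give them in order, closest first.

M9, M5

Distances from 40.8165°N, 74.1743°W:
M1: √((0.0029·111.32)² + (0.0035·84.25)²) = √(0.104218 + 0.086951) = 0.4372 km
M2: √((0.0024·111.32)² + (0.0048·84.25)²) = √(0.071379 + 0.163539) = 0.4847 km
M3: √((0.0047·111.32)² + (0.0022·84.25)²) = √(0.273742 + 0.034355) = 0.5551 km
M4: √((-0.0036·111.32)² + (-0.0013·84.25)²) = √(0.160602 + 0.011996) = 0.4154 km
M5: √((0.0000·111.32)² + (0.0011·84.25)²) = √(0.000000 + 0.008589) = 0.0927 km
M6: √((0.0027·111.32)² + (0.0008·84.25)²) = √(0.090339 + 0.004543) = 0.3080 km
M7: √((-0.0022·111.32)² + (0.0051·84.25)²) = √(0.059978 + 0.184621) = 0.4946 km
M8: √((0.0020·111.32)² + (0.0009·84.25)²) = √(0.049569 + 0.005749) = 0.2352 km
M9: √((-0.0002·111.32)² + (-0.0005·84.25)²) = √(0.000496 + 0.001775) = 0.0476 km
M10: √((-0.0013·111.32)² + (0.0026·84.25)²) = √(0.020943 + 0.047983) = 0.2625 km
Sorted: M9 (0.0476 km) < M5 (0.0927 km) < M8 (0.2352 km) < M10 (0.2625 km) < …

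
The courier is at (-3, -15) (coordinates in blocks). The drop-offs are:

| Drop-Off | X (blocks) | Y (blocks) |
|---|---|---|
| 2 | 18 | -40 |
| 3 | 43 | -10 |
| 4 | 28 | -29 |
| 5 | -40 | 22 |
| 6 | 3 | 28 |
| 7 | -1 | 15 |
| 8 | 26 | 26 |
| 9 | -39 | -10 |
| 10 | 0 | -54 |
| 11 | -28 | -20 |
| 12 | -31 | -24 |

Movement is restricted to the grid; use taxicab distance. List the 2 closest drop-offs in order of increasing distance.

Distances from (-3, -15):
2: |21| + |-25| = 21 + 25 = 46 blocks
3: |46| + |5| = 46 + 5 = 51 blocks
4: |31| + |-14| = 31 + 14 = 45 blocks
5: |-37| + |37| = 37 + 37 = 74 blocks
6: |6| + |43| = 6 + 43 = 49 blocks
7: |2| + |30| = 2 + 30 = 32 blocks
8: |29| + |41| = 29 + 41 = 70 blocks
9: |-36| + |5| = 36 + 5 = 41 blocks
10: |3| + |-39| = 3 + 39 = 42 blocks
11: |-25| + |-5| = 25 + 5 = 30 blocks
12: |-28| + |-9| = 28 + 9 = 37 blocks
Sorted: 11 (30 blocks) < 7 (32 blocks) < 12 (37 blocks) < 9 (41 blocks) < …

11, 7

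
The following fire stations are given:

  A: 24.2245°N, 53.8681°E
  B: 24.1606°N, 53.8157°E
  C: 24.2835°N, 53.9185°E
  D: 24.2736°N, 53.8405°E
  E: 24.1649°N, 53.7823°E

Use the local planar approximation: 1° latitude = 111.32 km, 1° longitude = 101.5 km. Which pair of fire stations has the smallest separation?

Pairwise distances:
A–B: 8.8818 km
A–C: 8.3250 km
A–D: 6.1419 km
A–E: 10.9481 km
B–C: 17.2061 km
B–D: 12.8285 km
B–E: 3.4237 km
C–D: 7.9933 km
C–E: 19.1159 km
D–E: 13.4654 km
Closest pair: B–E at 3.4237 km.

B and E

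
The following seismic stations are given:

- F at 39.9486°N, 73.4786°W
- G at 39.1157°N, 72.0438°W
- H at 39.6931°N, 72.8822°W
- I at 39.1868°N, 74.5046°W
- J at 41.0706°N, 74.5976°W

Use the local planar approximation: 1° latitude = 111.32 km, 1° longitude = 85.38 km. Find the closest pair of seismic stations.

F and H

Pairwise distances:
F–G: 153.6351 km
F–H: 58.3256 km
F–I: 121.9237 km
F–J: 157.2520 km
G–H: 96.2055 km
G–I: 210.2521 km
G–J: 308.0603 km
H–I: 149.5478 km
H–J: 212.0494 km
I–J: 209.8549 km
Closest pair: F–H at 58.3256 km.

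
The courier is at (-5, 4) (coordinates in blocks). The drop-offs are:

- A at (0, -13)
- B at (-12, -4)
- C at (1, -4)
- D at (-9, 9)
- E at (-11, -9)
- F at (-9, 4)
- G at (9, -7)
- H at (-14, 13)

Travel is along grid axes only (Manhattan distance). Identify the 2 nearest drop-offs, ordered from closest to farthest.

F, D

Distances from (-5, 4):
A: |5| + |-17| = 5 + 17 = 22 blocks
B: |-7| + |-8| = 7 + 8 = 15 blocks
C: |6| + |-8| = 6 + 8 = 14 blocks
D: |-4| + |5| = 4 + 5 = 9 blocks
E: |-6| + |-13| = 6 + 13 = 19 blocks
F: |-4| + |0| = 4 + 0 = 4 blocks
G: |14| + |-11| = 14 + 11 = 25 blocks
H: |-9| + |9| = 9 + 9 = 18 blocks
Sorted: F (4 blocks) < D (9 blocks) < C (14 blocks) < B (15 blocks) < …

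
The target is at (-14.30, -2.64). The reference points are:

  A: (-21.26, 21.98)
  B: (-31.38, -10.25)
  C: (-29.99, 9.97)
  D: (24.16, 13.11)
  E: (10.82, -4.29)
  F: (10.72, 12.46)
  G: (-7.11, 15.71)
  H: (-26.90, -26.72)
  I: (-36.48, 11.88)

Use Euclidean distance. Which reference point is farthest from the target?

Distances from (-14.30, -2.64):
A: 25.58
B: 18.70
C: 20.13
D: 41.56
E: 25.17
F: 29.22
G: 19.71
H: 27.18
I: 26.51
Maximum: D at 41.56.

D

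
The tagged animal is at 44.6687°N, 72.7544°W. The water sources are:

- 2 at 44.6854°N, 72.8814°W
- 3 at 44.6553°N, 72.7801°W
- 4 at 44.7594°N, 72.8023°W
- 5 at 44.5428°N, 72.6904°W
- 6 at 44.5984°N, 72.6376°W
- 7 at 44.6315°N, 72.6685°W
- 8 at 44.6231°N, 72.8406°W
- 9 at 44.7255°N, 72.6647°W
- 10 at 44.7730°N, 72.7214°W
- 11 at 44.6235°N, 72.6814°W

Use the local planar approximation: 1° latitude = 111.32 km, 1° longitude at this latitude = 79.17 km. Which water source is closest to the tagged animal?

Distances from 44.6687°N, 72.7544°W:
2: 10.2250 km
3: 2.5229 km
4: 10.7854 km
5: 14.9030 km
6: 12.1141 km
7: 7.9623 km
8: 8.5053 km
9: 9.5085 km
10: 11.9010 km
11: 7.6628 km
Minimum: 3 at 2.5229 km.

3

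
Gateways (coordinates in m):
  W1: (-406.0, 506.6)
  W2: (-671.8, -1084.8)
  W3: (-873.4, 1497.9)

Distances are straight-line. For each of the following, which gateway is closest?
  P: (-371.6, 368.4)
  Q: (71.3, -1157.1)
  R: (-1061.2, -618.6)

P→W1; Q→W2; R→W2

P at (-371.6, 368.4):
  W1: √((-34.4)² + (138.2)²) = √(1183.360 + 19099.240) = 142.4 m
  W2: √((-300.2)² + (-1453.2)²) = √(90120.040 + 2111790.240) = 1483.9 m
  W3: √((-501.8)² + (1129.5)²) = √(251803.240 + 1275770.250) = 1236.0 m
  → nearest: W1 (142.4 m)
Q at (71.3, -1157.1):
  W1: √((-477.3)² + (1663.7)²) = √(227815.290 + 2767897.690) = 1730.8 m
  W2: √((-743.1)² + (72.3)²) = √(552197.610 + 5227.290) = 746.6 m
  W3: √((-944.7)² + (2655.0)²) = √(892458.090 + 7049025.000) = 2818.1 m
  → nearest: W2 (746.6 m)
R at (-1061.2, -618.6):
  W1: √((655.2)² + (1125.2)²) = √(429287.040 + 1266075.040) = 1302.1 m
  W2: √((389.4)² + (-466.2)²) = √(151632.360 + 217342.440) = 607.4 m
  W3: √((187.8)² + (2116.5)²) = √(35268.840 + 4479572.250) = 2124.8 m
  → nearest: W2 (607.4 m)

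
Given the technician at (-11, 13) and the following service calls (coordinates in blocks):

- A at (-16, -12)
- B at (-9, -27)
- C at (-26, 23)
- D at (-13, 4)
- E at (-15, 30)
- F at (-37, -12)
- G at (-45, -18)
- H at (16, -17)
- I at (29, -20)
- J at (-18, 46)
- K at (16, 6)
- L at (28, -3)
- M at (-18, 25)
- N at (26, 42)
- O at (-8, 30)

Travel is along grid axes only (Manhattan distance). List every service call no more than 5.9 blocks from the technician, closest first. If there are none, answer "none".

Distances from (-11, 13):
A: 30 blocks
B: 42 blocks
C: 25 blocks
D: 11 blocks
E: 21 blocks
F: 51 blocks
G: 65 blocks
H: 57 blocks
I: 73 blocks
J: 40 blocks
K: 34 blocks
L: 55 blocks
M: 19 blocks
N: 66 blocks
O: 20 blocks
Threshold 5.9 blocks: none within range.

none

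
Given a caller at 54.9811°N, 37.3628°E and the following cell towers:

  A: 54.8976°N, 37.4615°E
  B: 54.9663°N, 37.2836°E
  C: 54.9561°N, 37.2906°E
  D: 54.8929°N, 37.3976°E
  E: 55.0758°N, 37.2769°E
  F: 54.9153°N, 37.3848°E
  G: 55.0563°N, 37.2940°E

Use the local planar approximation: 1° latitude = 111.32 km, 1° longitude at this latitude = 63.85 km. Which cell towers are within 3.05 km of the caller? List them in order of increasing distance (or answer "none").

none

Distances from 54.9811°N, 37.3628°E:
A: 11.2301 km
B: 5.3185 km
C: 5.3849 km
D: 10.0667 km
E: 11.8834 km
F: 7.4583 km
G: 9.4539 km
Threshold 3.05 km: none within range.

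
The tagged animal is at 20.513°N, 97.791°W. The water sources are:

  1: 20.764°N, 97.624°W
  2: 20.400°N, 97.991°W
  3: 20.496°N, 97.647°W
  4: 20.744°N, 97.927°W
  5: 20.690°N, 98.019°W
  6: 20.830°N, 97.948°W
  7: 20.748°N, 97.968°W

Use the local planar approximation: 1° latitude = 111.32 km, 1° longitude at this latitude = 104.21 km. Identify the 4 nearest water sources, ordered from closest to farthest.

Distances from 20.513°N, 97.791°W:
1: √((0.251·111.32)² + (0.167·104.21)²) = √(780.71736 + 302.86685) = 32.918 km
2: √((-0.113·111.32)² + (-0.200·104.21)²) = √(158.23527 + 434.38896) = 24.344 km
3: √((-0.017·111.32)² + (0.144·104.21)²) = √(3.58133 + 225.18724) = 15.125 km
4: √((0.231·111.32)² + (-0.136·104.21)²) = √(661.25711 + 200.86146) = 29.362 km
5: √((0.177·111.32)² + (-0.228·104.21)²) = √(388.23343 + 564.53190) = 30.867 km
6: √((0.317·111.32)² + (-0.157·104.21)²) = √(1245.27400 + 267.68134) = 38.897 km
7: √((0.235·111.32)² + (-0.177·104.21)²) = √(684.35606 + 340.22430) = 32.009 km
Sorted: 3 (15.125 km) < 2 (24.344 km) < 4 (29.362 km) < 5 (30.867 km) < 7 (32.009 km) < 1 (32.918 km) < …

3, 2, 4, 5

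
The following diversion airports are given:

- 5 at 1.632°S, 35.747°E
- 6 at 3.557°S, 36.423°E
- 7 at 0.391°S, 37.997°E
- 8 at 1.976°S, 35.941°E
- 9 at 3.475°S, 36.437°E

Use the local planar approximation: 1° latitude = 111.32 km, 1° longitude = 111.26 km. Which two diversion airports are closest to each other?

6 and 9

Pairwise distances:
5–6: √((-1.925·111.32)² + (0.676·111.26)²) = √(45920.63268 + 5656.80884) = 227.107 km
5–7: √((1.241·111.32)² + (2.250·111.26)²) = √(19084.90306 + 62667.61223) = 285.924 km
5–8: √((-0.344·111.32)² + (0.194·111.26)²) = √(1466.43656 + 465.88805) = 43.958 km
5–9: √((-1.843·111.32)² + (0.690·111.26)²) = √(42091.75809 + 5893.54078) = 219.055 km
6–7: √((3.166·111.32)² + (1.574·111.26)²) = √(124213.33331 + 30668.14919) = 393.550 km
6–8: √((1.581·111.32)² + (-0.482·111.26)²) = √(30974.91585 + 2875.88945) = 183.986 km
6–9: √((0.082·111.32)² + (0.014·111.26)²) = √(83.32477 + 2.42624) = 9.260 km
7–8: √((-1.585·111.32)² + (-2.056·111.26)²) = √(31131.84994 + 52326.81870) = 288.892 km
7–9: √((-3.084·111.32)² + (-1.560·111.26)²) = √(117862.36033 + 30125.01750) = 384.691 km
8–9: √((-1.499·111.32)² + (0.496·111.26)²) = √(27845.15636 + 3045.37981) = 175.757 km
Closest pair: 6–9 at 9.260 km.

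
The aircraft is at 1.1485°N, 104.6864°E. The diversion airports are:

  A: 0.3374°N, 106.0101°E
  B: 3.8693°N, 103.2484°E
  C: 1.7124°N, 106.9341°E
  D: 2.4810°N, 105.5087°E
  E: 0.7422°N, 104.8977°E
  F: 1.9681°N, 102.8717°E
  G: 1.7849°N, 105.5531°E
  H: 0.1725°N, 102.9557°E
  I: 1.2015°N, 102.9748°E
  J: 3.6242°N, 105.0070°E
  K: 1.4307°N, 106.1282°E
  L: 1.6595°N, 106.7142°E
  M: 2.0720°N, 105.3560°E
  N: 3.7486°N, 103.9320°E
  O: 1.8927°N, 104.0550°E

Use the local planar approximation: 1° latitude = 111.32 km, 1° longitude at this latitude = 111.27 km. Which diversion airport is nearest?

Distances from 1.1485°N, 104.6864°E:
A: √((-0.8111·111.32)² + (1.3237·111.27)²) = √(8152.582421 + 21693.784107) = 172.7610 km
B: √((2.7208·111.32)² + (-1.4380·111.27)²) = √(91735.964867 + 25602.003239) = 342.5463 km
C: √((0.5639·111.32)² + (2.2477·111.27)²) = √(3940.493219 + 62550.799818) = 257.8591 km
D: √((1.3325·111.32)² + (0.8223·111.27)²) = √(22002.945889 + 8371.759750) = 174.2834 km
E: √((-0.4063·111.32)² + (0.2113·111.27)²) = √(2045.691026 + 552.783626) = 50.9752 km
F: √((0.8196·111.32)² + (-1.8147·111.27)²) = √(8324.349287 + 40772.360412) = 221.5778 km
G: √((0.6364·111.32)² + (0.8667·111.27)²) = √(5018.879137 + 9300.231717) = 119.6625 km
H: √((-0.9760·111.32)² + (-1.7307·111.27)²) = √(11804.457439 + 37085.126388) = 221.1099 km
I: √((0.0530·111.32)² + (-1.7116·111.27)²) = √(34.809528 + 36271.100419) = 190.5411 km
J: √((2.4757·111.32)² + (0.3206·111.27)²) = √(75952.562135 + 1272.574487) = 277.8941 km
K: √((0.2822·111.32)² + (1.4418·111.27)²) = √(986.871062 + 25737.491635) = 163.4759 km
L: √((0.5110·111.32)² + (2.0278·111.27)²) = √(3235.848616 + 50910.388776) = 232.6934 km
M: √((0.9235·111.32)² + (0.6696·111.27)²) = √(10568.666528 + 5551.202449) = 126.9640 km
N: √((2.6001·111.32)² + (-0.7544·111.27)²) = √(83777.326662 + 7046.274138) = 301.3695 km
O: √((0.7442·111.32)² + (-0.6314·111.27)²) = √(6863.185333 + 4935.888394) = 108.6235 km
Minimum: E at 50.9752 km.

E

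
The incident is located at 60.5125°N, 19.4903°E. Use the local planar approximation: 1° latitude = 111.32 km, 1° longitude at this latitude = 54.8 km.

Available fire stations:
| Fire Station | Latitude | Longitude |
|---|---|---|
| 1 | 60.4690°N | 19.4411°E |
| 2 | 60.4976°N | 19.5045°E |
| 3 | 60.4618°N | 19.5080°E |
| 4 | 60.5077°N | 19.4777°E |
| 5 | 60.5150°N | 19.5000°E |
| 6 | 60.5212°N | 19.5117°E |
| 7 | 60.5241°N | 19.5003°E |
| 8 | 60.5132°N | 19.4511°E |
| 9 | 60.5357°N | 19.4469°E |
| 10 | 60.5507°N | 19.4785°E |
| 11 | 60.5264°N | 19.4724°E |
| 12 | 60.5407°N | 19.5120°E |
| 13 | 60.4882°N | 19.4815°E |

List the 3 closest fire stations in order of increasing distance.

Distances from 60.5125°N, 19.4903°E:
1: √((-0.0435·111.32)² + (-0.0492·54.8)²) = √(23.4490315 + 7.2692787) = 5.54241 km
2: √((-0.0149·111.32)² + (0.0142·54.8)²) = √(2.7511795 + 0.6055330) = 1.83213 km
3: √((-0.0507·111.32)² + (0.0177·54.8)²) = √(31.8538781 + 0.9408224) = 5.72667 km
4: √((-0.0048·111.32)² + (-0.0126·54.8)²) = √(0.2855150 + 0.4767626) = 0.87309 km
5: √((0.0025·111.32)² + (0.0097·54.8)²) = √(0.0774509 + 0.2825560) = 0.60001 km
6: √((0.0087·111.32)² + (0.0214·54.8)²) = √(0.9379613 + 1.3752722) = 1.52093 km
7: √((0.0116·111.32)² + (0.0100·54.8)²) = √(1.6674867 + 0.3003040) = 1.40278 km
8: √((0.0007·111.32)² + (-0.0392·54.8)²) = √(0.0060721 + 4.6145914) = 2.14957 km
9: √((0.0232·111.32)² + (-0.0434·54.8)²) = √(6.6699467 + 5.6564060) = 3.51089 km
10: √((0.0382·111.32)² + (-0.0118·54.8)²) = √(18.0831099 + 0.4181433) = 4.30131 km
11: √((0.0139·111.32)² + (-0.0179·54.8)²) = √(2.3942858 + 0.9622040) = 1.83207 km
12: √((0.0282·111.32)² + (0.0217·54.8)²) = √(9.8547273 + 1.4141015) = 3.35691 km
13: √((-0.0243·111.32)² + (-0.0088·54.8)²) = √(7.3174362 + 0.2325554) = 2.74772 km
Sorted: 5 (0.60001 km) < 4 (0.87309 km) < 7 (1.40278 km) < 6 (1.52093 km) < 11 (1.83207 km) < …

5, 4, 7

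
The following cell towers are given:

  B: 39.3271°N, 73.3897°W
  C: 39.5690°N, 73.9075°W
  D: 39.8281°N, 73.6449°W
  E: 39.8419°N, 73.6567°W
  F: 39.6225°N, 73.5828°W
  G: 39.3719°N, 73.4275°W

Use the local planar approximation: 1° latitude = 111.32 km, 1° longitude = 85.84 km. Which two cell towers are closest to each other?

Pairwise distances:
B–C: √((0.2419·111.32)² + (-0.5178·85.84)²) = √(725.133772 + 1975.620437) = 51.9688 km
B–D: √((0.5010·111.32)² + (-0.2552·85.84)²) = √(3110.440135 + 479.888959) = 59.9194 km
B–E: √((0.5148·111.32)² + (-0.2670·85.84)²) = √(3284.153682 + 525.293396) = 61.7207 km
B–F: √((0.2954·111.32)² + (-0.1931·85.84)²) = √(1081.352721 + 274.753963) = 36.8254 km
B–G: √((0.0448·111.32)² + (-0.0378·85.84)²) = √(24.871525 + 10.528416) = 5.9498 km
C–D: √((0.2591·111.32)² + (0.2626·85.84)²) = √(831.919341 + 508.123009) = 36.6066 km
C–E: √((0.2729·111.32)² + (0.2508·85.84)²) = √(922.897494 + 463.483718) = 37.2341 km
C–F: √((0.0535·111.32)² + (0.3247·85.84)²) = √(35.469410 + 776.862209) = 28.5014 km
C–G: √((-0.1971·111.32)² + (0.4800·85.84)²) = √(481.415029 + 1697.703690) = 46.6810 km
D–E: √((0.0138·111.32)² + (-0.0118·85.84)²) = √(2.359960 + 1.025991) = 1.8401 km
D–F: √((-0.2056·111.32)² + (0.0621·85.84)²) = √(523.832713 + 28.415979) = 23.5000 km
D–G: √((-0.4562·111.32)² + (0.2174·85.84)²) = √(2579.033345 + 348.255912) = 54.1044 km
E–F: √((-0.2194·111.32)² + (0.0739·85.84)²) = √(596.512628 + 40.240956) = 25.2340 km
E–G: √((-0.4700·111.32)² + (0.2292·85.84)²) = √(2737.424256 + 387.087052) = 55.8973 km
F–G: √((-0.2506·111.32)² + (0.1553·85.84)²) = √(778.231004 + 177.714281) = 30.9184 km
Closest pair: D–E at 1.8401 km.

D and E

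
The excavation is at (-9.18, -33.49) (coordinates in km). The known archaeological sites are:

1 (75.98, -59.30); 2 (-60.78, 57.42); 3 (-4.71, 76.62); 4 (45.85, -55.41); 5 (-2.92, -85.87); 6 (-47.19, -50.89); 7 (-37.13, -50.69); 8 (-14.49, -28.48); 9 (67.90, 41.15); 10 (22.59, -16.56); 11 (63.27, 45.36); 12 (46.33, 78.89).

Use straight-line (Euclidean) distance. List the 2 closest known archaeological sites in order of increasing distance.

Distances from (-9.18, -33.49):
1: √((85.16)² + (-25.81)²) = √(7252.2256 + 666.1561) = 88.99 km
2: √((-51.60)² + (90.91)²) = √(2662.5600 + 8264.6281) = 104.53 km
3: √((4.47)² + (110.11)²) = √(19.9809 + 12124.2121) = 110.20 km
4: √((55.03)² + (-21.92)²) = √(3028.3009 + 480.4864) = 59.24 km
5: √((6.26)² + (-52.38)²) = √(39.1876 + 2743.6644) = 52.75 km
6: √((-38.01)² + (-17.40)²) = √(1444.7601 + 302.7600) = 41.80 km
7: √((-27.95)² + (-17.20)²) = √(781.2025 + 295.8400) = 32.82 km
8: √((-5.31)² + (5.01)²) = √(28.1961 + 25.1001) = 7.30 km
9: √((77.08)² + (74.64)²) = √(5941.3264 + 5571.1296) = 107.30 km
10: √((31.77)² + (16.93)²) = √(1009.3329 + 286.6249) = 36.00 km
11: √((72.45)² + (78.85)²) = √(5249.0025 + 6217.3225) = 107.08 km
12: √((55.51)² + (112.38)²) = √(3081.3601 + 12629.2644) = 125.34 km
Sorted: 8 (7.30 km) < 7 (32.82 km) < 10 (36.00 km) < 6 (41.80 km) < …

8, 7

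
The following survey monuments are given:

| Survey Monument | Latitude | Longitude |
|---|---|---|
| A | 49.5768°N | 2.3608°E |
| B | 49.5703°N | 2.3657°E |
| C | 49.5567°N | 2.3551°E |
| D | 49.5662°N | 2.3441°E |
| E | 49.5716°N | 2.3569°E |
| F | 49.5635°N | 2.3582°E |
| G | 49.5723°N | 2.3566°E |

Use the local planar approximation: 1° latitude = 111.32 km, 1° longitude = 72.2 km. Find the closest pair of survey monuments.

Pairwise distances:
E–G: √((0.0007·111.32)² + (-0.0003·72.2)²) = √(0.006072 + 0.000469) = 0.0809 km
A–G: √((-0.0045·111.32)² + (-0.0042·72.2)²) = √(0.250941 + 0.091954) = 0.5856 km
A–E: √((-0.0052·111.32)² + (-0.0039·72.2)²) = √(0.335084 + 0.079287) = 0.6437 km
B–E: √((0.0013·111.32)² + (-0.0088·72.2)²) = √(0.020943 + 0.403682) = 0.6516 km
B–G: √((0.0020·111.32)² + (-0.0091·72.2)²) = √(0.049569 + 0.431675) = 0.6937 km
C–F: √((0.0068·111.32)² + (0.0031·72.2)²) = √(0.573013 + 0.050095) = 0.7894 km
A–B: √((-0.0065·111.32)² + (0.0049·72.2)²) = √(0.523568 + 0.125160) = 0.8054 km
E–F: √((-0.0081·111.32)² + (0.0013·72.2)²) = √(0.813048 + 0.008810) = 0.9066 km
B–F: √((-0.0068·111.32)² + (-0.0075·72.2)²) = √(0.573013 + 0.293222) = 0.9307 km
F–G: √((0.0088·111.32)² + (-0.0016·72.2)²) = √(0.959648 + 0.013345) = 0.9864 km
D–F: √((-0.0027·111.32)² + (0.0141·72.2)²) = √(0.090339 + 1.036365) = 1.0615 km
D–E: √((0.0054·111.32)² + (0.0128·72.2)²) = √(0.361355 + 0.854072) = 1.1025 km
D–G: √((0.0061·111.32)² + (0.0125·72.2)²) = √(0.461112 + 0.814506) = 1.1294 km
C–D: √((0.0095·111.32)² + (-0.0110·72.2)²) = √(1.118391 + 0.630754) = 1.3226 km
A–F: √((-0.0133·111.32)² + (-0.0026·72.2)²) = √(2.192046 + 0.035239) = 1.4924 km
B–D: √((-0.0041·111.32)² + (-0.0216·72.2)²) = √(0.208312 + 2.432103) = 1.6249 km
C–E: √((0.0149·111.32)² + (0.0018·72.2)²) = √(2.751180 + 0.016890) = 1.6638 km
A–D: √((-0.0106·111.32)² + (-0.0167·72.2)²) = √(1.392381 + 1.453809) = 1.6871 km
B–C: √((-0.0136·111.32)² + (-0.0106·72.2)²) = √(2.292051 + 0.585715) = 1.6964 km
C–G: √((0.0156·111.32)² + (0.0015·72.2)²) = √(3.015752 + 0.011729) = 1.7400 km
A–C: √((-0.0201·111.32)² + (-0.0057·72.2)²) = √(5.006549 + 0.169365) = 2.2751 km
Closest pair: E–G at 0.0809 km.

E and G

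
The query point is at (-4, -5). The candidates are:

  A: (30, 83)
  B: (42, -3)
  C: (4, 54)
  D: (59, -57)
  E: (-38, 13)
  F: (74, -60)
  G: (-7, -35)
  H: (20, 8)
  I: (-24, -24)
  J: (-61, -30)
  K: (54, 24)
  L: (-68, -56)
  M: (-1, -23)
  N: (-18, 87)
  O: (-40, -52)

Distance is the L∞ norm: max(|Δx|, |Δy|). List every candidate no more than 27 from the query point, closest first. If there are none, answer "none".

Distances from (-4, -5):
A: max(|34|, |88|) = 88
B: max(|46|, |2|) = 46
C: max(|8|, |59|) = 59
D: max(|63|, |-52|) = 63
E: max(|-34|, |18|) = 34
F: max(|78|, |-55|) = 78
G: max(|-3|, |-30|) = 30
H: max(|24|, |13|) = 24
I: max(|-20|, |-19|) = 20
J: max(|-57|, |-25|) = 57
K: max(|58|, |29|) = 58
L: max(|-64|, |-51|) = 64
M: max(|3|, |-18|) = 18
N: max(|-14|, |92|) = 92
O: max(|-36|, |-47|) = 47
Threshold 27: M (18), I (20), H (24) are within range.

M, I, H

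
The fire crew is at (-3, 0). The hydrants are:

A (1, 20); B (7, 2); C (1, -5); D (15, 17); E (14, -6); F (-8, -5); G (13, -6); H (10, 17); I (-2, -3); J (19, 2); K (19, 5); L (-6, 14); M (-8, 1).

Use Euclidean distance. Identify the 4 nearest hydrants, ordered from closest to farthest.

Distances from (-3, 0):
A: 20.4
B: 10.2
C: 6.4
D: 24.8
E: 18.0
F: 7.1
G: 17.1
H: 21.4
I: 3.2
J: 22.1
K: 22.6
L: 14.3
M: 5.1
Sorted: I (3.2) < M (5.1) < C (6.4) < F (7.1) < B (10.2) < L (14.3) < …

I, M, C, F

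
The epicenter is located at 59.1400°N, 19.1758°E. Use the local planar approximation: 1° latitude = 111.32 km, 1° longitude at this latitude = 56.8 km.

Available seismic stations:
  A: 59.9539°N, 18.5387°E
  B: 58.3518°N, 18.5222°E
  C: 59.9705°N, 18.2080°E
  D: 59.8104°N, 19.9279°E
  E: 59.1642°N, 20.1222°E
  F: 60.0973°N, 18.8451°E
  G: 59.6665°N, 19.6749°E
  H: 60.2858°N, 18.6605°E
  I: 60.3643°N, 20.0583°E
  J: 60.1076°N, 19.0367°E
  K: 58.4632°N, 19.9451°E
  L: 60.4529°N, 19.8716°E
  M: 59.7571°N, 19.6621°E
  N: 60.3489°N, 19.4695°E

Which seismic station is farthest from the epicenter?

Distances from 59.1400°N, 19.1758°E:
A: 97.5627 km
B: 95.2731 km
C: 107.5595 km
D: 85.9908 km
E: 53.8230 km
F: 108.2094 km
G: 65.1060 km
H: 130.8656 km
I: 145.2148 km
J: 108.0026 km
K: 87.0958 km
L: 151.4013 km
M: 74.0409 km
N: 135.6048 km
Maximum: L at 151.4013 km.

L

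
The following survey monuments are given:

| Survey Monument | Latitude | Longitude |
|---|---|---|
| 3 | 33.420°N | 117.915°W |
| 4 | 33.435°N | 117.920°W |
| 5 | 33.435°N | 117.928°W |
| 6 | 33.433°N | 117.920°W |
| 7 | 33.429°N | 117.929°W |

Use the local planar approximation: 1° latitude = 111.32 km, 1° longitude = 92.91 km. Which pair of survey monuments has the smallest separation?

Pairwise distances:
4–6: √((-0.002·111.32)² + (0.000·92.91)²) = √(0.04957 + 0.00000) = 0.223 km
5–7: √((-0.006·111.32)² + (-0.001·92.91)²) = √(0.44612 + 0.00863) = 0.674 km
4–5: √((0.000·111.32)² + (-0.008·92.91)²) = √(0.00000 + 0.55247) = 0.743 km
5–6: √((-0.002·111.32)² + (0.008·92.91)²) = √(0.04957 + 0.55247) = 0.776 km
6–7: √((-0.004·111.32)² + (-0.009·92.91)²) = √(0.19827 + 0.69921) = 0.947 km
4–7: √((-0.006·111.32)² + (-0.009·92.91)²) = √(0.44612 + 0.69921) = 1.070 km
3–6: √((0.013·111.32)² + (-0.005·92.91)²) = √(2.09427 + 0.21581) = 1.520 km
3–7: √((0.009·111.32)² + (-0.014·92.91)²) = √(1.00376 + 1.69192) = 1.642 km
3–4: √((0.015·111.32)² + (-0.005·92.91)²) = √(2.78823 + 0.21581) = 1.733 km
3–5: √((0.015·111.32)² + (-0.013·92.91)²) = √(2.78823 + 1.45885) = 2.061 km
Closest pair: 4–6 at 0.223 km.

4 and 6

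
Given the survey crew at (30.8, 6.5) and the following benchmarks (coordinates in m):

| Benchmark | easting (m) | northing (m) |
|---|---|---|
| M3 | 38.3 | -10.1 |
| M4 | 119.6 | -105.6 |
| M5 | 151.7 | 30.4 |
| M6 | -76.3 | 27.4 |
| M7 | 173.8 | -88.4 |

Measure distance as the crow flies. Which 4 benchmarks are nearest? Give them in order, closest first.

Distances from (30.8, 6.5):
M3: √((7.5)² + (-16.6)²) = √(56.250 + 275.560) = 18.2 m
M4: √((88.8)² + (-112.1)²) = √(7885.440 + 12566.410) = 143.0 m
M5: √((120.9)² + (23.9)²) = √(14616.810 + 571.210) = 123.2 m
M6: √((-107.1)² + (20.9)²) = √(11470.410 + 436.810) = 109.1 m
M7: √((143.0)² + (-94.9)²) = √(20449.000 + 9006.010) = 171.6 m
Sorted: M3 (18.2 m) < M6 (109.1 m) < M5 (123.2 m) < M4 (143.0 m) < M7 (171.6 m)

M3, M6, M5, M4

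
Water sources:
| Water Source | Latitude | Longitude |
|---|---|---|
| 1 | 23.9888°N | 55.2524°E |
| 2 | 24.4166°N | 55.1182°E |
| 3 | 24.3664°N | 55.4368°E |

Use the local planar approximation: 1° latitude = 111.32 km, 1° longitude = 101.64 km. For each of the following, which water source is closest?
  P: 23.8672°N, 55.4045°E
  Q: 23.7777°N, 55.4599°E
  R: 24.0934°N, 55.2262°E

P at 23.8672°N, 55.4045°E:
  1: 20.5483 km
  2: 67.7291 km
  3: 55.6678 km
  → nearest: 1 (20.5483 km)
Q at 23.7777°N, 55.4599°E:
  1: 31.5759 km
  2: 79.1492 km
  3: 65.5761 km
  → nearest: 1 (31.5759 km)
R at 24.0934°N, 55.2262°E:
  1: 11.9447 km
  2: 37.6159 km
  3: 37.1721 km
  → nearest: 1 (11.9447 km)

P→1; Q→1; R→1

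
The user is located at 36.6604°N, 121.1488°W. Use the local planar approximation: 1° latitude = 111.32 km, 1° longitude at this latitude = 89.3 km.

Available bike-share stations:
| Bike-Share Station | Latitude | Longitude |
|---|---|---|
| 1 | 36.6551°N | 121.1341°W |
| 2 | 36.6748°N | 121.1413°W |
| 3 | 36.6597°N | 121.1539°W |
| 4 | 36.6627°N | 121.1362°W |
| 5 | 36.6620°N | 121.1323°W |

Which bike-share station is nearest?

Distances from 36.6604°N, 121.1488°W:
1: 1.4392 km
2: 1.7373 km
3: 0.4620 km
4: 1.1539 km
5: 1.4842 km
Minimum: 3 at 0.4620 km.

3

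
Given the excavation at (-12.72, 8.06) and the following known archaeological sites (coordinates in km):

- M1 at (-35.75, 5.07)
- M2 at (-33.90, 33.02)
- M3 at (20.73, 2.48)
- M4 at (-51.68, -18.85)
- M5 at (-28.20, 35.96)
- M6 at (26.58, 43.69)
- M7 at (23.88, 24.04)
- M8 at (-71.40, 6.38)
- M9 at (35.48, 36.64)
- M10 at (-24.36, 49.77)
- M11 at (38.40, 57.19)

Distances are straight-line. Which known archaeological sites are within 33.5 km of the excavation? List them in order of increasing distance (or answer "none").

Distances from (-12.72, 8.06):
M1: 23.22 km
M2: 32.74 km
M3: 33.91 km
M4: 47.35 km
M5: 31.91 km
M6: 53.05 km
M7: 39.94 km
M8: 58.70 km
M9: 56.04 km
M10: 43.30 km
M11: 70.90 km
Threshold 33.5 km: M1 (23.22 km), M5 (31.91 km), M2 (32.74 km) are within range.

M1, M5, M2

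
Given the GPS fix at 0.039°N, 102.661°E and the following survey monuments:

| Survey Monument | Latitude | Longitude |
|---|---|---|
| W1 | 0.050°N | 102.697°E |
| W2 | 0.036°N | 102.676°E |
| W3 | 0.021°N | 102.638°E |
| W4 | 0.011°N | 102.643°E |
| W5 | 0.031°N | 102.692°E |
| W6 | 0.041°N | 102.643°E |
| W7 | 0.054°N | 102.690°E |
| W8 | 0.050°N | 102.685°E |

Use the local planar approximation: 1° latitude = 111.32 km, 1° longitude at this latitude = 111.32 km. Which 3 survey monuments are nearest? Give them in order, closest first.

W2, W6, W8

Distances from 0.039°N, 102.661°E:
W1: √((0.011·111.32)² + (0.036·111.32)²) = √(1.49945 + 16.06022) = 4.190 km
W2: √((-0.003·111.32)² + (0.015·111.32)²) = √(0.11153 + 2.78823) = 1.703 km
W3: √((-0.018·111.32)² + (-0.023·111.32)²) = √(4.01505 + 6.55544) = 3.251 km
W4: √((-0.028·111.32)² + (-0.018·111.32)²) = √(9.71544 + 4.01505) = 3.705 km
W5: √((-0.008·111.32)² + (0.031·111.32)²) = √(0.79310 + 11.90885) = 3.564 km
W6: √((0.002·111.32)² + (-0.018·111.32)²) = √(0.04957 + 4.01505) = 2.016 km
W7: √((0.015·111.32)² + (0.029·111.32)²) = √(2.78823 + 10.42179) = 3.635 km
W8: √((0.011·111.32)² + (0.024·111.32)²) = √(1.49945 + 7.13787) = 2.939 km
Sorted: W2 (1.703 km) < W6 (2.016 km) < W8 (2.939 km) < W3 (3.251 km) < W5 (3.564 km) < …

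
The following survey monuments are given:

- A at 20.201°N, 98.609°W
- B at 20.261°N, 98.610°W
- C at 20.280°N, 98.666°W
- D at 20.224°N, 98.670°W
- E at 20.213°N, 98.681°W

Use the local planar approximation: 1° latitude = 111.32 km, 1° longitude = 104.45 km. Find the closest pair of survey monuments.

D and E

Pairwise distances:
A–B: √((0.060·111.32)² + (-0.001·104.45)²) = √(44.61171 + 0.01091) = 6.680 km
A–C: √((0.079·111.32)² + (-0.057·104.45)²) = √(77.33936 + 35.44595) = 10.620 km
A–D: √((0.023·111.32)² + (-0.061·104.45)²) = √(6.55544 + 40.59538) = 6.867 km
A–E: √((0.012·111.32)² + (-0.072·104.45)²) = √(1.78447 + 56.55642) = 7.638 km
B–C: √((0.019·111.32)² + (-0.056·104.45)²) = √(4.47356 + 34.21314) = 6.220 km
B–D: √((-0.037·111.32)² + (-0.060·104.45)²) = √(16.96484 + 39.27529) = 7.499 km
B–E: √((-0.048·111.32)² + (-0.071·104.45)²) = √(28.55150 + 54.99631) = 9.140 km
C–D: √((-0.056·111.32)² + (-0.004·104.45)²) = √(38.86176 + 0.17456) = 6.248 km
C–E: √((-0.067·111.32)² + (-0.015·104.45)²) = √(55.62833 + 2.45471) = 7.621 km
D–E: √((-0.011·111.32)² + (-0.011·104.45)²) = √(1.49945 + 1.32009) = 1.679 km
Closest pair: D–E at 1.679 km.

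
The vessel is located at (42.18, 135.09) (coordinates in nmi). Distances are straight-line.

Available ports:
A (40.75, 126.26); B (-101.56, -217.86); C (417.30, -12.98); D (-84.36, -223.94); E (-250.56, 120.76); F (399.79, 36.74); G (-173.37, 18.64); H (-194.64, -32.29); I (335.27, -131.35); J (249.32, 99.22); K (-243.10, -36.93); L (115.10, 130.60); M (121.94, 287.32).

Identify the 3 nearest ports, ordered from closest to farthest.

A, L, M

Distances from (42.18, 135.09):
A: 8.95 nmi
B: 381.10 nmi
C: 403.29 nmi
D: 380.68 nmi
E: 293.09 nmi
F: 370.89 nmi
G: 244.99 nmi
H: 290.00 nmi
I: 396.10 nmi
J: 210.22 nmi
K: 333.13 nmi
L: 73.06 nmi
M: 171.86 nmi
Sorted: A (8.95 nmi) < L (73.06 nmi) < M (171.86 nmi) < J (210.22 nmi) < G (244.99 nmi) < …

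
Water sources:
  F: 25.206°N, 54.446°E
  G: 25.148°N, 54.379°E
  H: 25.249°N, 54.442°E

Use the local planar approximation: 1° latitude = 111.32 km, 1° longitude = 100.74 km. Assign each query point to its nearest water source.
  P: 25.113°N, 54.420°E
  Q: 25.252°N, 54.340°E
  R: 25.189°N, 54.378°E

P at 25.113°N, 54.420°E:
  F: √((0.093·111.32)² + (0.026·100.74)²) = √(107.17964 + 6.86042) = 10.679 km
  G: √((0.035·111.32)² + (-0.041·100.74)²) = √(15.18037 + 17.05971) = 5.678 km
  H: √((0.136·111.32)² + (0.022·100.74)²) = √(229.20507 + 4.91190) = 15.301 km
  → nearest: G (5.678 km)
Q at 25.252°N, 54.340°E:
  F: √((-0.046·111.32)² + (0.106·100.74)²) = √(26.22177 + 114.02908) = 11.843 km
  G: √((-0.104·111.32)² + (0.039·100.74)²) = √(134.03341 + 15.43594) = 12.226 km
  H: √((-0.003·111.32)² + (0.102·100.74)²) = √(0.11153 + 105.58549) = 10.281 km
  → nearest: H (10.281 km)
R at 25.189°N, 54.378°E:
  F: √((0.017·111.32)² + (0.068·100.74)²) = √(3.58133 + 46.92688) = 7.107 km
  G: √((-0.041·111.32)² + (0.001·100.74)²) = √(20.83119 + 0.01015) = 4.565 km
  H: √((0.060·111.32)² + (0.064·100.74)²) = √(44.61171 + 41.56845) = 9.283 km
  → nearest: G (4.565 km)

P→G; Q→H; R→G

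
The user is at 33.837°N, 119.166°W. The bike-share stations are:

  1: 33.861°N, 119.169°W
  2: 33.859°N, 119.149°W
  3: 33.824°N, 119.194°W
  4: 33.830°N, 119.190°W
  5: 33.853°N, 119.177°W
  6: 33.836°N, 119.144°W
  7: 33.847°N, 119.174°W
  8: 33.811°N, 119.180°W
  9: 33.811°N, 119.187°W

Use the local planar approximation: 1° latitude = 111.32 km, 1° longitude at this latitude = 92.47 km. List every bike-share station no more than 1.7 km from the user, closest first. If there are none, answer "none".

7

Distances from 33.837°N, 119.166°W:
1: 2.686 km
2: 2.910 km
3: 2.966 km
4: 2.352 km
5: 2.051 km
6: 2.037 km
7: 1.337 km
8: 3.171 km
9: 3.485 km
Threshold 1.7 km: 7 (1.337 km) is within range.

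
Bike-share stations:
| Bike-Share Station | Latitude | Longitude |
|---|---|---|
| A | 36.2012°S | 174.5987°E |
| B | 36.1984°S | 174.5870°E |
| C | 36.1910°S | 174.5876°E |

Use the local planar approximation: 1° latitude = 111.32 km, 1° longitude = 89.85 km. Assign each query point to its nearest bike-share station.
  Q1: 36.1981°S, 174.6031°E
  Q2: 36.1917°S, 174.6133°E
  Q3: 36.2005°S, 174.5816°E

Q1→A; Q2→A; Q3→B

Q1 at 36.1981°S, 174.6031°E:
  A: 0.5248 km
  B: 1.4470 km
  C: 1.6013 km
  → nearest: A (0.5248 km)
Q2 at 36.1917°S, 174.6133°E:
  A: 1.6850 km
  B: 2.4780 km
  C: 2.3105 km
  → nearest: A (1.6850 km)
Q3 at 36.2005°S, 174.5816°E:
  A: 1.5384 km
  B: 0.5386 km
  C: 1.1870 km
  → nearest: B (0.5386 km)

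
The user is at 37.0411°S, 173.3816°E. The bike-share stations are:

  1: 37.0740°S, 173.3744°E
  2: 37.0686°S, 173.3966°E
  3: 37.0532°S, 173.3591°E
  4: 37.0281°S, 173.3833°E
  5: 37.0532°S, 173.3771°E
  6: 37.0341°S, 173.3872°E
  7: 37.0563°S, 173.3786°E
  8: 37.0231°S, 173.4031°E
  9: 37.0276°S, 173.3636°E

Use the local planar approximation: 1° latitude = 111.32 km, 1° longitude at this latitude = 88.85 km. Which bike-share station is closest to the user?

6

Distances from 37.0411°S, 173.3816°E:
1: √((-0.0329·111.32)² + (-0.0072·88.85)²) = √(13.413379 + 0.409242) = 3.7179 km
2: √((-0.0275·111.32)² + (0.0150·88.85)²) = √(9.371558 + 1.776223) = 3.3388 km
3: √((-0.0121·111.32)² + (-0.0225·88.85)²) = √(1.814334 + 3.996501) = 2.4106 km
4: √((0.0130·111.32)² + (0.0017·88.85)²) = √(2.094272 + 0.022815) = 1.4550 km
5: √((-0.0121·111.32)² + (-0.0045·88.85)²) = √(1.814334 + 0.159860) = 1.4051 km
6: √((0.0070·111.32)² + (0.0056·88.85)²) = √(0.607215 + 0.247566) = 0.9245 km
7: √((-0.0152·111.32)² + (-0.0030·88.85)²) = √(2.863081 + 0.071049) = 1.7129 km
8: √((0.0180·111.32)² + (0.0215·88.85)²) = √(4.015054 + 3.649151) = 2.7684 km
9: √((0.0135·111.32)² + (-0.0180·88.85)²) = √(2.258468 + 2.557760) = 2.1946 km
Minimum: 6 at 0.9245 km.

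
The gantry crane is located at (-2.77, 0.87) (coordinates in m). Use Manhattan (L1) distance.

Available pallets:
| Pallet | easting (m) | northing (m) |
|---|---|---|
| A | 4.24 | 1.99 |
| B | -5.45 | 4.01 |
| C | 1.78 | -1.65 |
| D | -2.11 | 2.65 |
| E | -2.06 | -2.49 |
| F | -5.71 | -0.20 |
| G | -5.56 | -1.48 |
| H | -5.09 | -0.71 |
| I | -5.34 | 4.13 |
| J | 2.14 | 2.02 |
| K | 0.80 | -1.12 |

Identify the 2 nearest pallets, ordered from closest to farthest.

Distances from (-2.77, 0.87):
A: |7.01| + |1.12| = 7.01 + 1.12 = 8.13 m
B: |-2.68| + |3.14| = 2.68 + 3.14 = 5.82 m
C: |4.55| + |-2.52| = 4.55 + 2.52 = 7.07 m
D: |0.66| + |1.78| = 0.66 + 1.78 = 2.44 m
E: |0.71| + |-3.36| = 0.71 + 3.36 = 4.07 m
F: |-2.94| + |-1.07| = 2.94 + 1.07 = 4.01 m
G: |-2.79| + |-2.35| = 2.79 + 2.35 = 5.14 m
H: |-2.32| + |-1.58| = 2.32 + 1.58 = 3.90 m
I: |-2.57| + |3.26| = 2.57 + 3.26 = 5.83 m
J: |4.91| + |1.15| = 4.91 + 1.15 = 6.06 m
K: |3.57| + |-1.99| = 3.57 + 1.99 = 5.56 m
Sorted: D (2.44 m) < H (3.90 m) < F (4.01 m) < E (4.07 m) < …

D, H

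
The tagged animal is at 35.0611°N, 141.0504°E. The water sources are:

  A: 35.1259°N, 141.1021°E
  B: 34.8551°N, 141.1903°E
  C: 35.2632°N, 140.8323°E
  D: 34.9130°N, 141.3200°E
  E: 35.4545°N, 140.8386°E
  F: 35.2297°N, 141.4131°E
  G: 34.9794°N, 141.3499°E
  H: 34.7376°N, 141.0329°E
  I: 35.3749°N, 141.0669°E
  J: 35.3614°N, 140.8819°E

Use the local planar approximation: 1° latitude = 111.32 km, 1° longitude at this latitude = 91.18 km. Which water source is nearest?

Distances from 35.0611°N, 141.0504°E:
A: √((0.0648·111.32)² + (0.0517·91.18)²) = √(52.035102 + 22.221853) = 8.6172 km
B: √((-0.2060·111.32)² + (0.1399·91.18)²) = √(525.872955 + 162.717628) = 26.2410 km
C: √((0.2021·111.32)² + (-0.2181·91.18)²) = √(506.149745 + 395.467235) = 30.0269 km
D: √((-0.1481·111.32)² + (0.2696·91.18)²) = √(271.804418 + 604.281017) = 29.5987 km
E: √((0.3934·111.32)² + (-0.2118·91.18)²) = √(1917.852074 + 372.950409) = 47.8623 km
F: √((0.1686·111.32)² + (0.3627·91.18)²) = √(352.258544 + 1093.690115) = 38.0256 km
G: √((-0.0817·111.32)² + (0.2995·91.18)²) = √(82.716187 + 745.749257) = 28.7831 km
H: √((-0.3235·111.32)² + (-0.0175·91.18)²) = √(1296.865584 + 2.546099) = 36.0474 km
I: √((0.3138·111.32)² + (0.0165·91.18)²) = √(1220.259715 + 2.263430) = 34.9646 km
J: √((0.3003·111.32)² + (-0.1685·91.18)²) = √(1117.524517 + 236.047272) = 36.7909 km
Minimum: A at 8.6172 km.

A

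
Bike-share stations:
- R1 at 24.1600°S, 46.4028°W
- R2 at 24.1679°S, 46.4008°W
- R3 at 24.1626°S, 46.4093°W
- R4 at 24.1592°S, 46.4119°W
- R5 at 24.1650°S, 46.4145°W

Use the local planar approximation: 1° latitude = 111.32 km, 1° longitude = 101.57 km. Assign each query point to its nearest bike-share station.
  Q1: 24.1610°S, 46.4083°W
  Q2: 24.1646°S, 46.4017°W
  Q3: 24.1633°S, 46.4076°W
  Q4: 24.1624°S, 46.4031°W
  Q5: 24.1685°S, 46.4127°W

Q1 at 24.1610°S, 46.4083°W:
  R1: √((0.0010·111.32)² + (0.0055·101.57)²) = √(0.012392 + 0.312073) = 0.5696 km
  R2: √((-0.0069·111.32)² + (0.0075·101.57)²) = √(0.589990 + 0.580301) = 1.0818 km
  R3: √((-0.0016·111.32)² + (-0.0010·101.57)²) = √(0.031724 + 0.010316) = 0.2050 km
  R4: √((0.0018·111.32)² + (-0.0036·101.57)²) = √(0.040151 + 0.133701) = 0.4170 km
  R5: √((-0.0040·111.32)² + (-0.0062·101.57)²) = √(0.198274 + 0.396565) = 0.7713 km
  → nearest: R3 (0.2050 km)
Q2 at 24.1646°S, 46.4017°W:
  R1: √((0.0046·111.32)² + (-0.0011·101.57)²) = √(0.262218 + 0.012483) = 0.5241 km
  R2: √((-0.0033·111.32)² + (0.0009·101.57)²) = √(0.134950 + 0.008356) = 0.3786 km
  R3: √((0.0020·111.32)² + (-0.0076·101.57)²) = √(0.049569 + 0.595879) = 0.8034 km
  R4: √((0.0054·111.32)² + (-0.0102·101.57)²) = √(0.361355 + 1.073325) = 1.1978 km
  R5: √((-0.0004·111.32)² + (-0.0128·101.57)²) = √(0.001983 + 1.690250) = 1.3009 km
  → nearest: R2 (0.3786 km)
Q3 at 24.1633°S, 46.4076°W:
  R1: √((0.0033·111.32)² + (0.0048·101.57)²) = √(0.134950 + 0.237691) = 0.6104 km
  R2: √((-0.0046·111.32)² + (0.0068·101.57)²) = √(0.262218 + 0.477033) = 0.8598 km
  R3: √((0.0007·111.32)² + (-0.0017·101.57)²) = √(0.006072 + 0.029815) = 0.1894 km
  R4: √((0.0041·111.32)² + (-0.0043·101.57)²) = √(0.208312 + 0.190751) = 0.6317 km
  R5: √((-0.0017·111.32)² + (-0.0069·101.57)²) = √(0.035813 + 0.491167) = 0.7259 km
  → nearest: R3 (0.1894 km)
Q4 at 24.1624°S, 46.4031°W:
  R1: √((0.0024·111.32)² + (0.0003·101.57)²) = √(0.071379 + 0.000928) = 0.2689 km
  R2: √((-0.0055·111.32)² + (0.0023·101.57)²) = √(0.374862 + 0.054574) = 0.6553 km
  R3: √((-0.0002·111.32)² + (-0.0062·101.57)²) = √(0.000496 + 0.396565) = 0.6301 km
  R4: √((0.0032·111.32)² + (-0.0088·101.57)²) = √(0.126896 + 0.798907) = 0.9622 km
  R5: √((-0.0026·111.32)² + (-0.0114·101.57)²) = √(0.083771 + 1.340728) = 1.1935 km
  → nearest: R1 (0.2689 km)
Q5 at 24.1685°S, 46.4127°W:
  R1: √((0.0085·111.32)² + (0.0099·101.57)²) = √(0.895332 + 1.011117) = 1.3807 km
  R2: √((0.0006·111.32)² + (0.0119·101.57)²) = √(0.004461 + 1.460915) = 1.2105 km
  R3: √((0.0059·111.32)² + (0.0034·101.57)²) = √(0.431370 + 0.119258) = 0.7420 km
  R4: √((0.0093·111.32)² + (0.0008·101.57)²) = √(1.071796 + 0.006603) = 1.0385 km
  R5: √((0.0035·111.32)² + (-0.0018·101.57)²) = √(0.151804 + 0.033425) = 0.4304 km
  → nearest: R5 (0.4304 km)

Q1→R3; Q2→R2; Q3→R3; Q4→R1; Q5→R5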